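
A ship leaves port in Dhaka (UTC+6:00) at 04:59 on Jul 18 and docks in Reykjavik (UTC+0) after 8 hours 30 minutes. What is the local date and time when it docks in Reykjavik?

07:29 on July 18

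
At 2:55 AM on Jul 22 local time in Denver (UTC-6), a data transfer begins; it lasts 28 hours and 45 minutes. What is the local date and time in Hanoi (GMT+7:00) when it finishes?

8:40 PM on Jul 23

Convert start to UTC: 2:55 AM + 6:00 = 8:55 AM UTC on Jul 22.
Add 28 hours 45 minutes duration → 1:40 PM UTC (Jul 23).
Hanoi is UTC+7:00, so local end time = 1:40 PM + 7:00 = 8:40 PM on Jul 23.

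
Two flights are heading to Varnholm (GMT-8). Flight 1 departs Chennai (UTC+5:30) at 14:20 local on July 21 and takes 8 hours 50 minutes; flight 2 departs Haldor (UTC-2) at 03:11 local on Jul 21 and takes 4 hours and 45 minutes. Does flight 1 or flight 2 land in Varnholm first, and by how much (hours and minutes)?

the second, by 7 hours 44 minutes

Flight 1 in UTC: 14:20 − 5:30 = 08:50 on Jul 21.
+8 hours and 50 minutes → arrive 17:40 UTC on Jul 21.
Flight 2 in UTC: 03:11 + 2:00 = 05:11 on Jul 21.
+4 hours and 45 minutes → arrive 09:56 UTC on Jul 21.
Flight 2 lands earlier by 7 hours 44 minutes.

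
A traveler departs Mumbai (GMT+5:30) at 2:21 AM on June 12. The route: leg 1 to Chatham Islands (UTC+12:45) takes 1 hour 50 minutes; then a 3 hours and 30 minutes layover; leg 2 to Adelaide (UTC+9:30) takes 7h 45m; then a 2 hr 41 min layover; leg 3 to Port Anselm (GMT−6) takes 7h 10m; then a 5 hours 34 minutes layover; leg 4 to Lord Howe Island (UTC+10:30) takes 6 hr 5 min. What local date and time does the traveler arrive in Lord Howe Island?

Convert departure to UTC: 2:21 AM − 5:30 = 8:51 PM UTC on Jun 11.
Add 1 hour 50 minutes leg 1 → 10:41 PM UTC.
Add 3 hours 30 minutes layover in Chatham Islands → 2:11 AM UTC (Jun 12).
Add 7 hours 45 minutes leg 2 → 9:56 AM UTC.
Add 2 hours 41 minutes layover in Adelaide → 12:37 PM UTC.
Add 7 hours and 10 minutes leg 3 → 7:47 PM UTC.
Add 5 hours 34 minutes layover in Port Anselm → 1:21 AM UTC (Jun 13).
Add 6 hours 5 minutes leg 4 → 7:26 AM UTC.
Lord Howe Island is UTC+10:30, so local arrival = 7:26 AM + 10:30 = 5:56 PM on Jun 13.

5:56 PM on June 13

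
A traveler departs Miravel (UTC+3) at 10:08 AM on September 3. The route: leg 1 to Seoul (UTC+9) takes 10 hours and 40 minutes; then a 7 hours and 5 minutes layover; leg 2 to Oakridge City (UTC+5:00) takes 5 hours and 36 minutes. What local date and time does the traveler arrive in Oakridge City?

Convert departure to UTC: 10:08 AM − 3:00 = 7:08 AM UTC on Sep 3.
Add 10 hours 40 minutes leg 1 → 5:48 PM UTC.
Add 7 hours and 5 minutes layover in Seoul → 12:53 AM UTC (Sep 4).
Add 5 hours and 36 minutes leg 2 → 6:29 AM UTC.
Oakridge City is UTC+5:00, so local arrival = 6:29 AM + 5:00 = 11:29 AM on Sep 4.

11:29 AM on Sep 4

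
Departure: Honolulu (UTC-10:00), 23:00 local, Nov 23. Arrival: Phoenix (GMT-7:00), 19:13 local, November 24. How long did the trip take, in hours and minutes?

17 hours 13 minutes

Departure in UTC: 23:00 + 10:00 = 09:00 on Nov 24.
Arrival in UTC: 19:13 + 7:00 = 02:13 on Nov 25.
Elapsed = 02:13 − 09:00 (+1 day) = 17 hours 13 minutes.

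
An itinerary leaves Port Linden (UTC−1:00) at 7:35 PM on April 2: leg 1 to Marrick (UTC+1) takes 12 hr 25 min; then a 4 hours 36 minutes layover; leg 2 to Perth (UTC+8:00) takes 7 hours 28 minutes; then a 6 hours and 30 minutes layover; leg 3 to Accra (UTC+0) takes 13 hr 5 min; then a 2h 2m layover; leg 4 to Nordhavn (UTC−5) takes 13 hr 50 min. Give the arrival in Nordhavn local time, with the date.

3:31 AM on Apr 5

Convert departure to UTC: 7:35 PM + 1:00 = 8:35 PM UTC on Apr 2.
Add 12 hours 25 minutes leg 1 → 9:00 AM UTC (Apr 3).
Add 4 hours and 36 minutes layover in Marrick → 1:36 PM UTC.
Add 7 hours 28 minutes leg 2 → 9:04 PM UTC.
Add 6 hours and 30 minutes layover in Perth → 3:34 AM UTC (Apr 4).
Add 13 hours and 5 minutes leg 3 → 4:39 PM UTC.
Add 2 hours 2 minutes layover in Accra → 6:41 PM UTC.
Add 13 hours 50 minutes leg 4 → 8:31 AM UTC (Apr 5).
Nordhavn is UTC−5:00, so local arrival = 8:31 AM − 5:00 = 3:31 AM on Apr 5.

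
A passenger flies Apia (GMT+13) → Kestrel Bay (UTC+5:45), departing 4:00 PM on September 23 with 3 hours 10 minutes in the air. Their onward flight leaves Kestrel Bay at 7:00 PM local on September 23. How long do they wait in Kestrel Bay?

7 hours 5 minutes

Convert departure to UTC: 4:00 PM − 13:00 = 3:00 AM UTC on Sep 23.
Add 3 hours 10 minutes flight time → 6:10 AM UTC.
Kestrel Bay is UTC+5:45, so local arrival = 6:10 AM + 5:45 = 11:55 AM on Sep 23.
Layover = 7:00 PM − 11:55 AM = 7 hours 5 minutes.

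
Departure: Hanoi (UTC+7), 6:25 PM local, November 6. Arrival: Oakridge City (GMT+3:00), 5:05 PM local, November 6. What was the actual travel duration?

2 hours 40 minutes

Departure in UTC: 6:25 PM − 7:00 = 11:25 AM on Nov 6.
Arrival in UTC: 5:05 PM − 3:00 = 2:05 PM on Nov 6.
Elapsed = 2:05 PM − 11:25 AM = 2 hours 40 minutes.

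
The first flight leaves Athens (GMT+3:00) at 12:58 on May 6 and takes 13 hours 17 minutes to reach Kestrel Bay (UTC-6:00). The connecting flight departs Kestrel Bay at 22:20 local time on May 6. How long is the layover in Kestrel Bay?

Convert departure to UTC: 12:58 − 3:00 = 09:58 UTC on May 6.
Add 13 hours 17 minutes flight time → 23:15 UTC.
Kestrel Bay is UTC−6:00, so local arrival = 23:15 − 6:00 = 17:15 on May 6.
Layover = 22:20 − 17:15 = 5 hours 5 minutes.

5 hours 5 minutes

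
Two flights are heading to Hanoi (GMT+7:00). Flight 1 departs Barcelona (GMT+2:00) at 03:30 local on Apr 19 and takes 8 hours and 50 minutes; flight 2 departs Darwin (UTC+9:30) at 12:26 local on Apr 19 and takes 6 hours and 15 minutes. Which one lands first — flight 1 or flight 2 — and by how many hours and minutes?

Flight 1 in UTC: 03:30 − 2:00 = 01:30 on Apr 19.
+8 hours and 50 minutes → arrive 10:20 UTC on Apr 19.
Flight 2 in UTC: 12:26 − 9:30 = 02:56 on Apr 19.
+6 hours and 15 minutes → arrive 09:11 UTC on Apr 19.
Flight 2 lands earlier by 1 hour 9 minutes.

the second, by 1 hour 9 minutes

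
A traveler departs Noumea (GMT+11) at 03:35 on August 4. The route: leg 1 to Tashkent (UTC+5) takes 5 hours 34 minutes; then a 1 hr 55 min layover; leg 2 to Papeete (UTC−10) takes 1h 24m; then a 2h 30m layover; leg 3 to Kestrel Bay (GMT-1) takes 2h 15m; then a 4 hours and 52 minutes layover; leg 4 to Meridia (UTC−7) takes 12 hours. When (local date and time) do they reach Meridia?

16:05 on Aug 4

Convert departure to UTC: 03:35 − 11:00 = 16:35 UTC on Aug 3.
Add 5 hours 34 minutes leg 1 → 22:09 UTC.
Add 1 hour 55 minutes layover in Tashkent → 00:04 UTC (Aug 4).
Add 1 hour 24 minutes leg 2 → 01:28 UTC.
Add 2 hours 30 minutes layover in Papeete → 03:58 UTC.
Add 2 hours and 15 minutes leg 3 → 06:13 UTC.
Add 4 hours 52 minutes layover in Kestrel Bay → 11:05 UTC.
Add 12 hours leg 4 → 23:05 UTC.
Meridia is UTC−7:00, so local arrival = 23:05 − 7:00 = 16:05 on Aug 4.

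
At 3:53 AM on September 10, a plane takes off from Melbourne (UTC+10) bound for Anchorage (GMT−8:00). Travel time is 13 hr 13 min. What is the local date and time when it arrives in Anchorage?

11:06 PM on Sep 9

Convert departure to UTC: 3:53 AM − 10:00 = 5:53 PM UTC on Sep 9.
Add 13 hours and 13 minutes travel time → 7:06 AM UTC (Sep 10).
Anchorage is UTC−8:00, so local arrival = 7:06 AM − 8:00 = 11:06 PM on Sep 9.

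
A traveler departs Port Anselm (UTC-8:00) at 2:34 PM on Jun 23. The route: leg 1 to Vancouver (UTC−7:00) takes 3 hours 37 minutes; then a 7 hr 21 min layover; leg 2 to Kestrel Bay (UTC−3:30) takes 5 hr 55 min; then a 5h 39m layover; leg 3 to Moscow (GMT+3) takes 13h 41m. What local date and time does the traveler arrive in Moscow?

Convert departure to UTC: 2:34 PM + 8:00 = 10:34 PM UTC on Jun 23.
Add 3 hours and 37 minutes leg 1 → 2:11 AM UTC (Jun 24).
Add 7 hours 21 minutes layover in Vancouver → 9:32 AM UTC.
Add 5 hours and 55 minutes leg 2 → 3:27 PM UTC.
Add 5 hours and 39 minutes layover in Kestrel Bay → 9:06 PM UTC.
Add 13 hours and 41 minutes leg 3 → 10:47 AM UTC (Jun 25).
Moscow is UTC+3:00, so local arrival = 10:47 AM + 3:00 = 1:47 PM on Jun 25.

1:47 PM on Jun 25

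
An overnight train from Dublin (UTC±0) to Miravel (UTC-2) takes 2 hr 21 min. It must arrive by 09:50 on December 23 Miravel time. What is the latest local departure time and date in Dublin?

09:29 on December 23

Target arrival in UTC: 09:50 + 2:00 = 11:50 on Dec 23.
Subtract 2 hours 21 minutes → departure 09:29 UTC on Dec 23.
Dublin is UTC+0, so departure is 09:29 on Dec 23.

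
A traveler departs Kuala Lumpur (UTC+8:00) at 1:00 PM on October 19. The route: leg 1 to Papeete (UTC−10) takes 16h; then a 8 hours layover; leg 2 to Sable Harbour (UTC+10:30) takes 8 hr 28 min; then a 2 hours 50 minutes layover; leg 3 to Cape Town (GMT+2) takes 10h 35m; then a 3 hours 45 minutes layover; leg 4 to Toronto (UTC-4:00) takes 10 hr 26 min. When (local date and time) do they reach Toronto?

1:04 PM on Oct 21

Convert departure to UTC: 1:00 PM − 8:00 = 5:00 AM UTC on Oct 19.
Add 16 hours leg 1 → 9:00 PM UTC.
Add 8 hours layover in Papeete → 5:00 AM UTC (Oct 20).
Add 8 hours and 28 minutes leg 2 → 1:28 PM UTC.
Add 2 hours 50 minutes layover in Sable Harbour → 4:18 PM UTC.
Add 10 hours and 35 minutes leg 3 → 2:53 AM UTC (Oct 21).
Add 3 hours and 45 minutes layover in Cape Town → 6:38 AM UTC.
Add 10 hours and 26 minutes leg 4 → 5:04 PM UTC.
Toronto is UTC−4:00, so local arrival = 5:04 PM − 4:00 = 1:04 PM on Oct 21.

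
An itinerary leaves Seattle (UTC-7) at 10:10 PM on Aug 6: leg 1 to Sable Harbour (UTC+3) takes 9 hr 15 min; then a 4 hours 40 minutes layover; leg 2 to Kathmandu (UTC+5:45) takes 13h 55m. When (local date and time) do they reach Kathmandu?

2:45 PM on August 8

Convert departure to UTC: 10:10 PM + 7:00 = 5:10 AM UTC on Aug 7.
Add 9 hours 15 minutes leg 1 → 2:25 PM UTC.
Add 4 hours 40 minutes layover in Sable Harbour → 7:05 PM UTC.
Add 13 hours and 55 minutes leg 2 → 9:00 AM UTC (Aug 8).
Kathmandu is UTC+5:45, so local arrival = 9:00 AM + 5:45 = 2:45 PM on Aug 8.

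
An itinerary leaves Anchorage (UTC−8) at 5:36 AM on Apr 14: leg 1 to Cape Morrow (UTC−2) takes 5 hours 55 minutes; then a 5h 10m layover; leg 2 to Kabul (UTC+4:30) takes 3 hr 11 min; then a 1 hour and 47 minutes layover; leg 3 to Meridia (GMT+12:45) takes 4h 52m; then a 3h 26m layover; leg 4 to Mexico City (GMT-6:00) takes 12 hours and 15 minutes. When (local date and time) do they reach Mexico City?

8:12 PM on April 15

Convert departure to UTC: 5:36 AM + 8:00 = 1:36 PM UTC on Apr 14.
Add 5 hours 55 minutes leg 1 → 7:31 PM UTC.
Add 5 hours 10 minutes layover in Cape Morrow → 12:41 AM UTC (Apr 15).
Add 3 hours and 11 minutes leg 2 → 3:52 AM UTC.
Add 1 hour 47 minutes layover in Kabul → 5:39 AM UTC.
Add 4 hours 52 minutes leg 3 → 10:31 AM UTC.
Add 3 hours and 26 minutes layover in Meridia → 1:57 PM UTC.
Add 12 hours 15 minutes leg 4 → 2:12 AM UTC (Apr 16).
Mexico City is UTC−6:00, so local arrival = 2:12 AM − 6:00 = 8:12 PM on Apr 15.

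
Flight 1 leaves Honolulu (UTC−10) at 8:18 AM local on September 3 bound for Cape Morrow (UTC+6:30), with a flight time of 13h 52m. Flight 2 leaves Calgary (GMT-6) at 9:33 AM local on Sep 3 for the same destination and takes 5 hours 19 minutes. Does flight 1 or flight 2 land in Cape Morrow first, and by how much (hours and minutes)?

Flight 1 in UTC: 8:18 AM + 10:00 = 6:18 PM on Sep 3.
+13 hours 52 minutes → arrive 8:10 AM UTC on Sep 4.
Flight 2 in UTC: 9:33 AM + 6:00 = 3:33 PM on Sep 3.
+5 hours and 19 minutes → arrive 8:52 PM UTC on Sep 3.
Flight 2 lands earlier by 11 hours 18 minutes.

the second, by 11 hours 18 minutes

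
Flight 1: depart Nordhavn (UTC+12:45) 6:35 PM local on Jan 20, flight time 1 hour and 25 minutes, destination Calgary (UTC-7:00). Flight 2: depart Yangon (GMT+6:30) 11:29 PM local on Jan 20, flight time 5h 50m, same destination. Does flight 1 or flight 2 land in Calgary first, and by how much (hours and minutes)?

Flight 1 in UTC: 6:35 PM − 12:45 = 5:50 AM on Jan 20.
+1 hour and 25 minutes → arrive 7:15 AM UTC on Jan 20.
Flight 2 in UTC: 11:29 PM − 6:30 = 4:59 PM on Jan 20.
+5 hours and 50 minutes → arrive 10:49 PM UTC on Jan 20.
Flight 1 lands earlier by 15 hours 34 minutes.

the first, by 15 hours 34 minutes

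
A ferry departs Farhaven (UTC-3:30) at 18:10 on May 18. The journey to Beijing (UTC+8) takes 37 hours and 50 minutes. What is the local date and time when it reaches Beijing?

Beijing is 11:30 ahead of Farhaven.
After 37 hours and 50 minutes it is 08:00 (May 20) in Farhaven.
Shift by the zone difference: 08:00 + 11:30 = 19:30 on May 20 in Beijing.

19:30 on May 20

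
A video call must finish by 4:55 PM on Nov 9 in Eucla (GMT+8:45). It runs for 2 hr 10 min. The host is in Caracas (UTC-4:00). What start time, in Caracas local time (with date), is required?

Target end time in UTC: 4:55 PM − 8:45 = 8:10 AM on Nov 9.
Subtract 2 hours and 10 minutes → start 6:00 AM UTC on Nov 9.
Caracas is UTC−4:00: 6:00 AM − 4:00 = 2:00 AM on Nov 9.

2:00 AM on Nov 9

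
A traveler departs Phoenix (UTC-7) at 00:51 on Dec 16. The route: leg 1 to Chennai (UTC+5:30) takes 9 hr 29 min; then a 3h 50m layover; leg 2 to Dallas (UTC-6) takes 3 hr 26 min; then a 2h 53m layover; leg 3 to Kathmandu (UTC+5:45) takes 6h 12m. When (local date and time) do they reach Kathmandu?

15:26 on December 17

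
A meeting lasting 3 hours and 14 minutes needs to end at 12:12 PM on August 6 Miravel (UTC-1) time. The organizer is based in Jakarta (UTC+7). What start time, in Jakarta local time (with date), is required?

Target end time in UTC: 12:12 PM + 1:00 = 1:12 PM on Aug 6.
Subtract 3 hours 14 minutes → start 9:58 AM UTC on Aug 6.
Jakarta is UTC+7:00: 9:58 AM + 7:00 = 4:58 PM on Aug 6.

4:58 PM on August 6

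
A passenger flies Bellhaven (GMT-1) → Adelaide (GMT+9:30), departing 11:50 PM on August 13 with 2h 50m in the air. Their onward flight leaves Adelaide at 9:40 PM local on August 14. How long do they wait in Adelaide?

Convert departure to UTC: 11:50 PM + 1:00 = 12:50 AM UTC on Aug 14.
Add 2 hours 50 minutes flight time → 3:40 AM UTC.
Adelaide is UTC+9:30, so local arrival = 3:40 AM + 9:30 = 1:10 PM on Aug 14.
Layover = 9:40 PM − 1:10 PM = 8 hours 30 minutes.

8 hours 30 minutes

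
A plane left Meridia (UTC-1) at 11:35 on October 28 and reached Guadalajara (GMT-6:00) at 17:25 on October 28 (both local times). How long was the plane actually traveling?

Departure in UTC: 11:35 + 1:00 = 12:35 on Oct 28.
Arrival in UTC: 17:25 + 6:00 = 23:25 on Oct 28.
Elapsed = 23:25 − 12:35 = 10 hours 50 minutes.

10 hours 50 minutes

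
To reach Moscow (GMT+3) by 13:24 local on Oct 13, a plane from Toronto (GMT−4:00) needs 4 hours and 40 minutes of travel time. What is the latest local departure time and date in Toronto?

Target arrival in UTC: 13:24 − 3:00 = 10:24 on Oct 13.
Subtract 4 hours 40 minutes → departure 05:44 UTC on Oct 13.
Toronto is UTC−4:00: 05:44 − 4:00 = 01:44 on Oct 13.

01:44 on Oct 13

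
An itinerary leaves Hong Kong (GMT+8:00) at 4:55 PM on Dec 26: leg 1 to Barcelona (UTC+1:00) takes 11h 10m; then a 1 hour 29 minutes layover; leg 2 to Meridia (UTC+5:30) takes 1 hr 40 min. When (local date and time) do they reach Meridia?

Convert departure to UTC: 4:55 PM − 8:00 = 8:55 AM UTC on Dec 26.
Add 11 hours and 10 minutes leg 1 → 8:05 PM UTC.
Add 1 hour 29 minutes layover in Barcelona → 9:34 PM UTC.
Add 1 hour 40 minutes leg 2 → 11:14 PM UTC.
Meridia is UTC+5:30, so local arrival = 11:14 PM + 5:30 = 4:44 AM on Dec 27.

4:44 AM on December 27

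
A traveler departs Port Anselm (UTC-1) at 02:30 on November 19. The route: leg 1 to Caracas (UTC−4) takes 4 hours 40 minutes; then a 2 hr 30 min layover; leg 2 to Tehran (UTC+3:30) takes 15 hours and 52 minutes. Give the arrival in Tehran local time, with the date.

06:02 on November 20

Convert departure to UTC: 02:30 + 1:00 = 03:30 UTC on Nov 19.
Add 4 hours and 40 minutes leg 1 → 08:10 UTC.
Add 2 hours and 30 minutes layover in Caracas → 10:40 UTC.
Add 15 hours 52 minutes leg 2 → 02:32 UTC (Nov 20).
Tehran is UTC+3:30, so local arrival = 02:32 + 3:30 = 06:02 on Nov 20.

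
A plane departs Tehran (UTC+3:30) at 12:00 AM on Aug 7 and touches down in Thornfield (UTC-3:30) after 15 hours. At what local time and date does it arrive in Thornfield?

8:00 AM on August 7

Convert departure to UTC: 12:00 AM − 3:30 = 8:30 PM UTC on Aug 6.
Add 15 hours travel time → 11:30 AM UTC (Aug 7).
Thornfield is UTC−3:30, so local arrival = 11:30 AM − 3:30 = 8:00 AM on Aug 7.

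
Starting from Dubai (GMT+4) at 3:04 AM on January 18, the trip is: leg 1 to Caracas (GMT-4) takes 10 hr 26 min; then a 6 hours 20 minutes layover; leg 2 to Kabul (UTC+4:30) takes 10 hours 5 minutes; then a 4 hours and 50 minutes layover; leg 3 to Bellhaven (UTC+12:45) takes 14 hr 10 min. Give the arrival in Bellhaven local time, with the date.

9:40 AM on January 20

Convert departure to UTC: 3:04 AM − 4:00 = 11:04 PM UTC on Jan 17.
Add 10 hours 26 minutes leg 1 → 9:30 AM UTC (Jan 18).
Add 6 hours and 20 minutes layover in Caracas → 3:50 PM UTC.
Add 10 hours and 5 minutes leg 2 → 1:55 AM UTC (Jan 19).
Add 4 hours and 50 minutes layover in Kabul → 6:45 AM UTC.
Add 14 hours 10 minutes leg 3 → 8:55 PM UTC.
Bellhaven is UTC+12:45, so local arrival = 8:55 PM + 12:45 = 9:40 AM on Jan 20.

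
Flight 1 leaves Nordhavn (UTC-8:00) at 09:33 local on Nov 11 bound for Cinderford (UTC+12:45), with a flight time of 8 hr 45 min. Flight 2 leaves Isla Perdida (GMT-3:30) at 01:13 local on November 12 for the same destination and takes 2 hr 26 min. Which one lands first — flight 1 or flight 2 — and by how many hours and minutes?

the first, by 4 hours 51 minutes

Flight 1 in UTC: 09:33 + 8:00 = 17:33 on Nov 11.
+8 hours 45 minutes → arrive 02:18 UTC on Nov 12.
Flight 2 in UTC: 01:13 + 3:30 = 04:43 on Nov 12.
+2 hours 26 minutes → arrive 07:09 UTC on Nov 12.
Flight 1 lands earlier by 4 hours 51 minutes.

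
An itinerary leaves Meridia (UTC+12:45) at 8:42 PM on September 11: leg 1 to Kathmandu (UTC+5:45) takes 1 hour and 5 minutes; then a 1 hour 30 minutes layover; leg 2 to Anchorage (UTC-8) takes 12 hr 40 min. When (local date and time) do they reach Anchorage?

Convert departure to UTC: 8:42 PM − 12:45 = 7:57 AM UTC on Sep 11.
Add 1 hour 5 minutes leg 1 → 9:02 AM UTC.
Add 1 hour 30 minutes layover in Kathmandu → 10:32 AM UTC.
Add 12 hours 40 minutes leg 2 → 11:12 PM UTC.
Anchorage is UTC−8:00, so local arrival = 11:12 PM − 8:00 = 3:12 PM on Sep 11.

3:12 PM on September 11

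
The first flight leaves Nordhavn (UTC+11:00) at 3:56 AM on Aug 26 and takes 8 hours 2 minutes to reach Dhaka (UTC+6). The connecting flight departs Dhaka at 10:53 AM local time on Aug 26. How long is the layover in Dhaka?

Convert departure to UTC: 3:56 AM − 11:00 = 4:56 PM UTC on Aug 25.
Add 8 hours 2 minutes flight time → 12:58 AM UTC (Aug 26).
Dhaka is UTC+6:00, so local arrival = 12:58 AM + 6:00 = 6:58 AM on Aug 26.
Layover = 10:53 AM − 6:58 AM = 3 hours 55 minutes.

3 hours 55 minutes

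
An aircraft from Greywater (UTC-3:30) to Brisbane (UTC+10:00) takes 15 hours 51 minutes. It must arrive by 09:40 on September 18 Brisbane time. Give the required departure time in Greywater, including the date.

04:19 on Sep 17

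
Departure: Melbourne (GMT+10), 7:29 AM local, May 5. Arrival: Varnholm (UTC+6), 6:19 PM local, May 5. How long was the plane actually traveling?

Varnholm is 4:00 behind Melbourne.
Clock-face elapsed time (ignoring zones) is 10 hours 50 minutes.
Actual elapsed = 10 hours 50 minutes + 4:00 = 14 hours 50 minutes.

14 hours 50 minutes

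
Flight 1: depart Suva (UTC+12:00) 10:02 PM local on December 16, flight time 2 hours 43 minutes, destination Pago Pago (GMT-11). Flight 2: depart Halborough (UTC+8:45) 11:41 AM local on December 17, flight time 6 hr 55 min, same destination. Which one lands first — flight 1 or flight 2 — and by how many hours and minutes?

Flight 1 in UTC: 10:02 PM − 12:00 = 10:02 AM on Dec 16.
+2 hours 43 minutes → arrive 12:45 PM UTC on Dec 16.
Flight 2 in UTC: 11:41 AM − 8:45 = 2:56 AM on Dec 17.
+6 hours and 55 minutes → arrive 9:51 AM UTC on Dec 17.
Flight 1 lands earlier by 21 hours 6 minutes.

the first, by 21 hours 6 minutes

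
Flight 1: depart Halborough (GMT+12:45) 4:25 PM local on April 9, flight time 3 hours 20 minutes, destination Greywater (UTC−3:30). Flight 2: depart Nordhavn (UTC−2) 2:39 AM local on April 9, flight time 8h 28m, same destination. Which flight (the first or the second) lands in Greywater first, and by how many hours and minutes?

the first, by 6 hours 7 minutes

Flight 1 in UTC: 4:25 PM − 12:45 = 3:40 AM on Apr 9.
+3 hours and 20 minutes → arrive 7:00 AM UTC on Apr 9.
Flight 2 in UTC: 2:39 AM + 2:00 = 4:39 AM on Apr 9.
+8 hours and 28 minutes → arrive 1:07 PM UTC on Apr 9.
Flight 1 lands earlier by 6 hours 7 minutes.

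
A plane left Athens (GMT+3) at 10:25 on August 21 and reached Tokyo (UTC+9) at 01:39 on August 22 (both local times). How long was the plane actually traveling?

9 hours 14 minutes

Departure in UTC: 10:25 − 3:00 = 07:25 on Aug 21.
Arrival in UTC: 01:39 − 9:00 = 16:39 on Aug 21.
Elapsed = 16:39 − 07:25 = 9 hours 14 minutes.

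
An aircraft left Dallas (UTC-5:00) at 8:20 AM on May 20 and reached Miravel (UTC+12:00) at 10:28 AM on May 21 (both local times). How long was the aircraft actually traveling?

9 hours 8 minutes

Departure in UTC: 8:20 AM + 5:00 = 1:20 PM on May 20.
Arrival in UTC: 10:28 AM − 12:00 = 10:28 PM on May 20.
Elapsed = 10:28 PM − 1:20 PM = 9 hours 8 minutes.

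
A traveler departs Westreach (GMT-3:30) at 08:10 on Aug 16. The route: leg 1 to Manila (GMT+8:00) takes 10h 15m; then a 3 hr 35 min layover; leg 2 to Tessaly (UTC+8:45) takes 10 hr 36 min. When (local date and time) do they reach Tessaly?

Convert departure to UTC: 08:10 + 3:30 = 11:40 UTC on Aug 16.
Add 10 hours and 15 minutes leg 1 → 21:55 UTC.
Add 3 hours and 35 minutes layover in Manila → 01:30 UTC (Aug 17).
Add 10 hours 36 minutes leg 2 → 12:06 UTC.
Tessaly is UTC+8:45, so local arrival = 12:06 + 8:45 = 20:51 on Aug 17.

20:51 on Aug 17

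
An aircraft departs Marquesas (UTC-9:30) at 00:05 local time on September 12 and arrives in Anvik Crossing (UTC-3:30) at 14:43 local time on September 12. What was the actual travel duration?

Anvik Crossing is 6:00 ahead of Marquesas.
Clock-face elapsed time (ignoring zones) is 14 hours 38 minutes.
Actual elapsed = 14 hours 38 minutes − 6:00 = 8 hours 38 minutes.

8 hours 38 minutes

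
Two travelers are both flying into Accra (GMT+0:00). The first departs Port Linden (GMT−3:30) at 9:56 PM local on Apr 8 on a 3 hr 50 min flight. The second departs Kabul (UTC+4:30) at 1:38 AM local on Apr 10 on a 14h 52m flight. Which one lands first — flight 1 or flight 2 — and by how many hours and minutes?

Flight 1 in UTC: 9:56 PM + 3:30 = 1:26 AM on Apr 9.
+3 hours 50 minutes → arrive 5:16 AM UTC on Apr 9.
Flight 2 in UTC: 1:38 AM − 4:30 = 9:08 PM on Apr 9.
+14 hours 52 minutes → arrive 12:00 PM UTC on Apr 10.
Flight 1 lands earlier by 30 hours 44 minutes.

the first, by 30 hours 44 minutes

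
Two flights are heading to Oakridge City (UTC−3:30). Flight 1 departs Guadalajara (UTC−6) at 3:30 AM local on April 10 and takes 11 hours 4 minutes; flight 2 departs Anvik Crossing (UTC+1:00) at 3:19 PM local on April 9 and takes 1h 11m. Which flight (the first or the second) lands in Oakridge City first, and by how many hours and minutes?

Flight 1 in UTC: 3:30 AM + 6:00 = 9:30 AM on Apr 10.
+11 hours and 4 minutes → arrive 8:34 PM UTC on Apr 10.
Flight 2 in UTC: 3:19 PM − 1:00 = 2:19 PM on Apr 9.
+1 hour and 11 minutes → arrive 3:30 PM UTC on Apr 9.
Flight 2 lands earlier by 29 hours 4 minutes.

the second, by 29 hours 4 minutes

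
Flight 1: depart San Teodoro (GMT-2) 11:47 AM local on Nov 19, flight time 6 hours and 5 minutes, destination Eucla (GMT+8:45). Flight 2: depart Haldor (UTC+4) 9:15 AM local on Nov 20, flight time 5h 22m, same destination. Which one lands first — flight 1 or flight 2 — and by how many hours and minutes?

Flight 1 in UTC: 11:47 AM + 2:00 = 1:47 PM on Nov 19.
+6 hours 5 minutes → arrive 7:52 PM UTC on Nov 19.
Flight 2 in UTC: 9:15 AM − 4:00 = 5:15 AM on Nov 20.
+5 hours and 22 minutes → arrive 10:37 AM UTC on Nov 20.
Flight 1 lands earlier by 14 hours 45 minutes.

the first, by 14 hours 45 minutes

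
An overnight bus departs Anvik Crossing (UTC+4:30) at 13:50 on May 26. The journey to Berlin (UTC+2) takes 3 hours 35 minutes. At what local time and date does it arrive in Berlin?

14:55 on May 26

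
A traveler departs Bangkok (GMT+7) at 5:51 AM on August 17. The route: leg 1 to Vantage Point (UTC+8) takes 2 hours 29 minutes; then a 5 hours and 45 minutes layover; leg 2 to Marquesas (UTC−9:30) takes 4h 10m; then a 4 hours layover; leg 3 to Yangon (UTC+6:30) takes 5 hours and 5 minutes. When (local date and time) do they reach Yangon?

Convert departure to UTC: 5:51 AM − 7:00 = 10:51 PM UTC on Aug 16.
Add 2 hours and 29 minutes leg 1 → 1:20 AM UTC (Aug 17).
Add 5 hours and 45 minutes layover in Vantage Point → 7:05 AM UTC.
Add 4 hours 10 minutes leg 2 → 11:15 AM UTC.
Add 4 hours layover in Marquesas → 3:15 PM UTC.
Add 5 hours and 5 minutes leg 3 → 8:20 PM UTC.
Yangon is UTC+6:30, so local arrival = 8:20 PM + 6:30 = 2:50 AM on Aug 18.

2:50 AM on August 18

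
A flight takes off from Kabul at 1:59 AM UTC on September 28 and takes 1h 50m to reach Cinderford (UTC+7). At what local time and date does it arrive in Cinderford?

Departure is given in UTC: 1:59 AM on Sep 28.
Add 1 hour 50 minutes → 3:49 AM UTC.
Cinderford is UTC+7:00: 3:49 AM + 7:00 = 10:49 AM on Sep 28.

10:49 AM on Sep 28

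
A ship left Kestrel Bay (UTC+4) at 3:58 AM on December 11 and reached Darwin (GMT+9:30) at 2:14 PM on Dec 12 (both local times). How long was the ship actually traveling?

28 hours 46 minutes

Departure in UTC: 3:58 AM − 4:00 = 11:58 PM on Dec 10.
Arrival in UTC: 2:14 PM − 9:30 = 4:44 AM on Dec 12.
Elapsed = 4:44 AM − 11:58 PM (+2 days) = 28 hours 46 minutes.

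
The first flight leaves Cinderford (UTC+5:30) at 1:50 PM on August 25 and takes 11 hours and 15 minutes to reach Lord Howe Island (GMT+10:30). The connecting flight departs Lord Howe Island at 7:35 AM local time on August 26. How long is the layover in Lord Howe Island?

1 hour 30 minutes

Convert departure to UTC: 1:50 PM − 5:30 = 8:20 AM UTC on Aug 25.
Add 11 hours and 15 minutes flight time → 7:35 PM UTC.
Lord Howe Island is UTC+10:30, so local arrival = 7:35 PM + 10:30 = 6:05 AM on Aug 26.
Layover = 7:35 AM − 6:05 AM = 1 hour 30 minutes.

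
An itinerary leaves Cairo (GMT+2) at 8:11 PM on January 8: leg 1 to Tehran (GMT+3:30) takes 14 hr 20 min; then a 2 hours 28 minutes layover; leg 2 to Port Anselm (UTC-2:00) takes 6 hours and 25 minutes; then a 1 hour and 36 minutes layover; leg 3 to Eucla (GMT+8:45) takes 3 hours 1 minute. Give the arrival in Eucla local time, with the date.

6:46 AM on January 10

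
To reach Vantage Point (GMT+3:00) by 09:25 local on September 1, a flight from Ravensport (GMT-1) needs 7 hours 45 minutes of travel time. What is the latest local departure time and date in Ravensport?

21:40 on Aug 31

Target arrival in UTC: 09:25 − 3:00 = 06:25 on Sep 1.
Subtract 7 hours and 45 minutes → departure 22:40 UTC on Aug 31.
Ravensport is UTC−1:00: 22:40 − 1:00 = 21:40 on Aug 31.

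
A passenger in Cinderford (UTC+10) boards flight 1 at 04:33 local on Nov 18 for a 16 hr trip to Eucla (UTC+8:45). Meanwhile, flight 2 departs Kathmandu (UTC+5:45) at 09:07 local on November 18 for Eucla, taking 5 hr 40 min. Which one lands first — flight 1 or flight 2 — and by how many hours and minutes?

Flight 1 in UTC: 04:33 − 10:00 = 18:33 on Nov 17.
+16 hours → arrive 10:33 UTC on Nov 18.
Flight 2 in UTC: 09:07 − 5:45 = 03:22 on Nov 18.
+5 hours and 40 minutes → arrive 09:02 UTC on Nov 18.
Flight 2 lands earlier by 1 hour 31 minutes.

the second, by 1 hour 31 minutes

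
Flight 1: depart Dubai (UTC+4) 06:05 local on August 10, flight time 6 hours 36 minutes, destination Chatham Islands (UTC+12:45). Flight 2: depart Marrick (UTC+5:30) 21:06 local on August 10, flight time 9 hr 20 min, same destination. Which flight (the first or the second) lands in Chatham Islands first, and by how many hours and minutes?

Flight 1 in UTC: 06:05 − 4:00 = 02:05 on Aug 10.
+6 hours 36 minutes → arrive 08:41 UTC on Aug 10.
Flight 2 in UTC: 21:06 − 5:30 = 15:36 on Aug 10.
+9 hours 20 minutes → arrive 00:56 UTC on Aug 11.
Flight 1 lands earlier by 16 hours 15 minutes.

the first, by 16 hours 15 minutes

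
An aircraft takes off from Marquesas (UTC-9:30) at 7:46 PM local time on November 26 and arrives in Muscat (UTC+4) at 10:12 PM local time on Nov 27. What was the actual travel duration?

12 hours 56 minutes

Muscat is 13:30 ahead of Marquesas.
Clock-face elapsed time (ignoring zones) is 26 hours 26 minutes.
Actual elapsed = 26 hours 26 minutes − 13:30 = 12 hours 56 minutes.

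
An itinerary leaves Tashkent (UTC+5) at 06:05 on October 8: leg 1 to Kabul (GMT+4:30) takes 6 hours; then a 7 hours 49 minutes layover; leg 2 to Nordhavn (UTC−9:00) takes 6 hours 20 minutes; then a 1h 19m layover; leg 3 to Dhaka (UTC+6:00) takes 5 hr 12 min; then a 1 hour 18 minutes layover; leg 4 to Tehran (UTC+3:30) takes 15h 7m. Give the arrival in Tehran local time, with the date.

Convert departure to UTC: 06:05 − 5:00 = 01:05 UTC on Oct 8.
Add 6 hours leg 1 → 07:05 UTC.
Add 7 hours and 49 minutes layover in Kabul → 14:54 UTC.
Add 6 hours 20 minutes leg 2 → 21:14 UTC.
Add 1 hour and 19 minutes layover in Nordhavn → 22:33 UTC.
Add 5 hours and 12 minutes leg 3 → 03:45 UTC (Oct 9).
Add 1 hour and 18 minutes layover in Dhaka → 05:03 UTC.
Add 15 hours and 7 minutes leg 4 → 20:10 UTC.
Tehran is UTC+3:30, so local arrival = 20:10 + 3:30 = 23:40 on Oct 9.

23:40 on October 9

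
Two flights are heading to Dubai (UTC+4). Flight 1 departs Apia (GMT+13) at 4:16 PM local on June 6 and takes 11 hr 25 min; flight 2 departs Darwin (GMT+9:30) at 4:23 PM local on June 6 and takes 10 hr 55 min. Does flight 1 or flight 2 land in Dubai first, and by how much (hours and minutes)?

Flight 1 in UTC: 4:16 PM − 13:00 = 3:16 AM on Jun 6.
+11 hours and 25 minutes → arrive 2:41 PM UTC on Jun 6.
Flight 2 in UTC: 4:23 PM − 9:30 = 6:53 AM on Jun 6.
+10 hours and 55 minutes → arrive 5:48 PM UTC on Jun 6.
Flight 1 lands earlier by 3 hours 7 minutes.

the first, by 3 hours 7 minutes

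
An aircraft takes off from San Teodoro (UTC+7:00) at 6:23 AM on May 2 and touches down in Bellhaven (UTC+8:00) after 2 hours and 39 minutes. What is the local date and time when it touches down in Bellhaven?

Convert departure to UTC: 6:23 AM − 7:00 = 11:23 PM UTC on May 1.
Add 2 hours and 39 minutes travel time → 2:02 AM UTC (May 2).
Bellhaven is UTC+8:00, so local arrival = 2:02 AM + 8:00 = 10:02 AM on May 2.

10:02 AM on May 2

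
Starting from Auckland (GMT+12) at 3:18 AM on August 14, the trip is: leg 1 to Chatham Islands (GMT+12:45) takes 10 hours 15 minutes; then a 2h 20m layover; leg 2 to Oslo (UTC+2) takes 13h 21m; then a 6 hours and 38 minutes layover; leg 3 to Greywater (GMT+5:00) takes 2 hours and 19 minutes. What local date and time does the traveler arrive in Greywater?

7:11 AM on August 15

Convert departure to UTC: 3:18 AM − 12:00 = 3:18 PM UTC on Aug 13.
Add 10 hours and 15 minutes leg 1 → 1:33 AM UTC (Aug 14).
Add 2 hours and 20 minutes layover in Chatham Islands → 3:53 AM UTC.
Add 13 hours 21 minutes leg 2 → 5:14 PM UTC.
Add 6 hours 38 minutes layover in Oslo → 11:52 PM UTC.
Add 2 hours and 19 minutes leg 3 → 2:11 AM UTC (Aug 15).
Greywater is UTC+5:00, so local arrival = 2:11 AM + 5:00 = 7:11 AM on Aug 15.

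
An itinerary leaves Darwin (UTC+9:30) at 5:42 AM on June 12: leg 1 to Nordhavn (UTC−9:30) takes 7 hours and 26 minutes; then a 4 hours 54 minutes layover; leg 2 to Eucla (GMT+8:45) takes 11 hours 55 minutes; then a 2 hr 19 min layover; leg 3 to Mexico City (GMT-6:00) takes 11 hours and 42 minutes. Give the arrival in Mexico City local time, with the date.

Convert departure to UTC: 5:42 AM − 9:30 = 8:12 PM UTC on Jun 11.
Add 7 hours and 26 minutes leg 1 → 3:38 AM UTC (Jun 12).
Add 4 hours and 54 minutes layover in Nordhavn → 8:32 AM UTC.
Add 11 hours and 55 minutes leg 2 → 8:27 PM UTC.
Add 2 hours 19 minutes layover in Eucla → 10:46 PM UTC.
Add 11 hours and 42 minutes leg 3 → 10:28 AM UTC (Jun 13).
Mexico City is UTC−6:00, so local arrival = 10:28 AM − 6:00 = 4:28 AM on Jun 13.

4:28 AM on Jun 13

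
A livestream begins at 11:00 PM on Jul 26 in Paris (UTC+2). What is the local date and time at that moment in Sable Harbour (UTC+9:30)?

In UTC: 11:00 PM − 2:00 = 9:00 PM on Jul 26.
Sable Harbour is UTC+9:30: 9:00 PM + 9:30 = 6:30 AM on Jul 27.

6:30 AM on Jul 27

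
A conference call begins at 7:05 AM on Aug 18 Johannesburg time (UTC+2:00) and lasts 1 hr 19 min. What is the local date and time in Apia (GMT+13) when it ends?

7:24 PM on August 18

Apia is 11:00 ahead of Johannesburg.
After 1 hour and 19 minutes it is 8:24 AM in Johannesburg.
Shift by the zone difference: 8:24 AM + 11:00 = 7:24 PM on Aug 18 in Apia.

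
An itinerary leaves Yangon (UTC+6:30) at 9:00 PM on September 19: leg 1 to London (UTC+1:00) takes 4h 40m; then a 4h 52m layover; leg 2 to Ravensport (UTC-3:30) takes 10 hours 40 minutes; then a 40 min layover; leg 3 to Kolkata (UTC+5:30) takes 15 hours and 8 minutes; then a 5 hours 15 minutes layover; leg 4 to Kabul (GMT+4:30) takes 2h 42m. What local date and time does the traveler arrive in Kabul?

Convert departure to UTC: 9:00 PM − 6:30 = 2:30 PM UTC on Sep 19.
Add 4 hours 40 minutes leg 1 → 7:10 PM UTC.
Add 4 hours 52 minutes layover in London → 12:02 AM UTC (Sep 20).
Add 10 hours 40 minutes leg 2 → 10:42 AM UTC.
Add 40 minutes layover in Ravensport → 11:22 AM UTC.
Add 15 hours 8 minutes leg 3 → 2:30 AM UTC (Sep 21).
Add 5 hours 15 minutes layover in Kolkata → 7:45 AM UTC.
Add 2 hours 42 minutes leg 4 → 10:27 AM UTC.
Kabul is UTC+4:30, so local arrival = 10:27 AM + 4:30 = 2:57 PM on Sep 21.

2:57 PM on September 21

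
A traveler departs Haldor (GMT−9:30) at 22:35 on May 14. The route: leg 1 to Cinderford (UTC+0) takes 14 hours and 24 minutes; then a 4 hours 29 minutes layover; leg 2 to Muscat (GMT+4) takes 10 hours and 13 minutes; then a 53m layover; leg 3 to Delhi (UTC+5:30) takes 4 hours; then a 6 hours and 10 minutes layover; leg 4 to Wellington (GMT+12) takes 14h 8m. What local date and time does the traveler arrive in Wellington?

02:22 on May 18

Convert departure to UTC: 22:35 + 9:30 = 08:05 UTC on May 15.
Add 14 hours and 24 minutes leg 1 → 22:29 UTC.
Add 4 hours 29 minutes layover in Cinderford → 02:58 UTC (May 16).
Add 10 hours 13 minutes leg 2 → 13:11 UTC.
Add 53 minutes layover in Muscat → 14:04 UTC.
Add 4 hours leg 3 → 18:04 UTC.
Add 6 hours 10 minutes layover in Delhi → 00:14 UTC (May 17).
Add 14 hours 8 minutes leg 4 → 14:22 UTC.
Wellington is UTC+12:00, so local arrival = 14:22 + 12:00 = 02:22 on May 18.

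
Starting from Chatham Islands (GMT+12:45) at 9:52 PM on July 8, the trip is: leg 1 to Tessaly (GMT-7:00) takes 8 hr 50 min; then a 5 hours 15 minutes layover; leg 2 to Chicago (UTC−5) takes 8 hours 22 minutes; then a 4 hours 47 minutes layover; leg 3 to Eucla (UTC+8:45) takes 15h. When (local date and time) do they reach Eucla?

12:06 PM on Jul 10

Convert departure to UTC: 9:52 PM − 12:45 = 9:07 AM UTC on Jul 8.
Add 8 hours 50 minutes leg 1 → 5:57 PM UTC.
Add 5 hours and 15 minutes layover in Tessaly → 11:12 PM UTC.
Add 8 hours and 22 minutes leg 2 → 7:34 AM UTC (Jul 9).
Add 4 hours 47 minutes layover in Chicago → 12:21 PM UTC.
Add 15 hours leg 3 → 3:21 AM UTC (Jul 10).
Eucla is UTC+8:45, so local arrival = 3:21 AM + 8:45 = 12:06 PM on Jul 10.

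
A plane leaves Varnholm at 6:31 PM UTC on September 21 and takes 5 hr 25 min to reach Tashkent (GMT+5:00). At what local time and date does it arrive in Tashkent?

Departure is given in UTC: 6:31 PM on Sep 21.
Add 5 hours and 25 minutes → 11:56 PM UTC.
Tashkent is UTC+5:00: 11:56 PM + 5:00 = 4:56 AM on Sep 22.

4:56 AM on September 22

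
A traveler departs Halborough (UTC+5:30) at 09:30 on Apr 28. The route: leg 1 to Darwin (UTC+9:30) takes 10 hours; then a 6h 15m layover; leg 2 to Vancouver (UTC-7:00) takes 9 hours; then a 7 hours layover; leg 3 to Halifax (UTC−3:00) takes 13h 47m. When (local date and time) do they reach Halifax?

Convert departure to UTC: 09:30 − 5:30 = 04:00 UTC on Apr 28.
Add 10 hours leg 1 → 14:00 UTC.
Add 6 hours and 15 minutes layover in Darwin → 20:15 UTC.
Add 9 hours leg 2 → 05:15 UTC (Apr 29).
Add 7 hours layover in Vancouver → 12:15 UTC.
Add 13 hours 47 minutes leg 3 → 02:02 UTC (Apr 30).
Halifax is UTC−3:00, so local arrival = 02:02 − 3:00 = 23:02 on Apr 29.

23:02 on April 29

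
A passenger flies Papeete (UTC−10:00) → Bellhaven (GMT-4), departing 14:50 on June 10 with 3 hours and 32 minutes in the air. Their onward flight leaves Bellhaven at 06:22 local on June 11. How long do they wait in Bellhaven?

Convert departure to UTC: 14:50 + 10:00 = 00:50 UTC on Jun 11.
Add 3 hours 32 minutes flight time → 04:22 UTC.
Bellhaven is UTC−4:00, so local arrival = 04:22 − 4:00 = 00:22 on Jun 11.
Layover = 06:22 − 00:22 = 6 hours.

6 hours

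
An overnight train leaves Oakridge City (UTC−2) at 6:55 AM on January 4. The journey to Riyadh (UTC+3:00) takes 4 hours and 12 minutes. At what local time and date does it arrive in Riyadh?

Convert departure to UTC: 6:55 AM + 2:00 = 8:55 AM UTC on Jan 4.
Add 4 hours 12 minutes travel time → 1:07 PM UTC.
Riyadh is UTC+3:00, so local arrival = 1:07 PM + 3:00 = 4:07 PM on Jan 4.

4:07 PM on January 4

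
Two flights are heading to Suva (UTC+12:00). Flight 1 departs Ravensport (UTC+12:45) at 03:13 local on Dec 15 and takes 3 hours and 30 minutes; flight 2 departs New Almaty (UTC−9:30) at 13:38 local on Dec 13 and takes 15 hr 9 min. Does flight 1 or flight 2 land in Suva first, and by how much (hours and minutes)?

Flight 1 in UTC: 03:13 − 12:45 = 14:28 on Dec 14.
+3 hours and 30 minutes → arrive 17:58 UTC on Dec 14.
Flight 2 in UTC: 13:38 + 9:30 = 23:08 on Dec 13.
+15 hours and 9 minutes → arrive 14:17 UTC on Dec 14.
Flight 2 lands earlier by 3 hours 41 minutes.

the second, by 3 hours 41 minutes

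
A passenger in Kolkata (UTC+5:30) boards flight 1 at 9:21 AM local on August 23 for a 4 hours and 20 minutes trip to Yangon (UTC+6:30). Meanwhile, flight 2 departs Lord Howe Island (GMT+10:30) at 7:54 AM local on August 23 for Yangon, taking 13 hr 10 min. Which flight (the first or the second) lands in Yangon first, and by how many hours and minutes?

the first, by 2 hours 23 minutes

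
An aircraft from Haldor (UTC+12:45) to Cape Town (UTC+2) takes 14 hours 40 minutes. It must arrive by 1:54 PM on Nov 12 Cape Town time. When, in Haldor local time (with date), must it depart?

9:59 AM on November 12

Target arrival in UTC: 1:54 PM − 2:00 = 11:54 AM on Nov 12.
Subtract 14 hours 40 minutes → departure 9:14 PM UTC on Nov 11.
Haldor is UTC+12:45: 9:14 PM + 12:45 = 9:59 AM on Nov 12.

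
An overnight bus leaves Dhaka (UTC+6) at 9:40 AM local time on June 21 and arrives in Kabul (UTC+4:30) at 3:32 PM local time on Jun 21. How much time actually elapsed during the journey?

Departure in UTC: 9:40 AM − 6:00 = 3:40 AM on Jun 21.
Arrival in UTC: 3:32 PM − 4:30 = 11:02 AM on Jun 21.
Elapsed = 11:02 AM − 3:40 AM = 7 hours 22 minutes.

7 hours 22 minutes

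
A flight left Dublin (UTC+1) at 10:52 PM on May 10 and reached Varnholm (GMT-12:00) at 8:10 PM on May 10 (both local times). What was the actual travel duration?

10 hours 18 minutes

Varnholm is 13:00 behind Dublin.
Clock-face elapsed time (ignoring zones) is −2 hours 42 minutes.
Actual elapsed = −2 hours 42 minutes + 13:00 = 10 hours 18 minutes.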